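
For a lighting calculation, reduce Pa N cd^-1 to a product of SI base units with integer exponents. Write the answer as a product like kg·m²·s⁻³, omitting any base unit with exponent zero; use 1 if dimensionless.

kg²·s⁻⁴·cd⁻¹

Pa = N/m² (pressure = force per area),
    = kg·m⁻¹·s⁻².
N = kg·m/s² = kg·m·s⁻² (force = mass × acceleration).
Combining: Pa·N·cd⁻¹ = (kg·m⁻¹·s⁻²) · (kg·m·s⁻²) · cd⁻¹ = kg²·s⁻⁴·cd⁻¹.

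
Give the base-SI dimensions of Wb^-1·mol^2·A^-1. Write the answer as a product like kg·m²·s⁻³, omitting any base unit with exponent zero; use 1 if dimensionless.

kg⁻¹·m⁻²·s²·mol²

Wb = kg·m²·s⁻²·A⁻¹.
So Wb⁻¹ = kg⁻¹·m⁻²·s²·A.
Combining: Wb⁻¹·mol²·A⁻¹ = (kg⁻¹·m⁻²·s²·A) · mol² · A⁻¹ = kg⁻¹·m⁻²·s²·mol².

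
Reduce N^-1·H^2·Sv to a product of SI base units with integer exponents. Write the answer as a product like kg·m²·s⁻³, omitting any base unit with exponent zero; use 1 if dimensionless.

kg·m⁵·s⁻⁴·A⁻⁴

N = kg·m/s² = kg·m·s⁻² (force = mass × acceleration).
So N⁻¹ = kg⁻¹·m⁻¹·s².
H = Wb/A (inductance = flux per current),
    = kg·m²·s⁻²·A⁻².
So H² = kg²·m⁴·s⁻⁴·A⁻⁴.
Sv = J/kg (equivalent dose = energy per mass),
    = m²·s⁻².
Combining: N⁻¹·H²·Sv = (kg⁻¹·m⁻¹·s²) · (kg²·m⁴·s⁻⁴·A⁻⁴) · (m²·s⁻²) = kg·m⁵·s⁻⁴·A⁻⁴.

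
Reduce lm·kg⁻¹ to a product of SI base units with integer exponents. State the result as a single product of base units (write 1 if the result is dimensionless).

lm = cd·sr = cd (luminous flux; sr is dimensionless).
Combining: lm·kg⁻¹ = cd · kg⁻¹ = kg⁻¹·cd.

kg⁻¹·cd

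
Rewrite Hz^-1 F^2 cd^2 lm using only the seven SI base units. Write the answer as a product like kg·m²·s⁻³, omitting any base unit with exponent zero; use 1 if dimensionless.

Hz = s⁻¹.
So Hz⁻¹ = s.
F = kg⁻¹·m⁻²·s⁴·A².
So F² = kg⁻²·m⁻⁴·s⁸·A⁴.
lm = cd.
Combining: Hz⁻¹·F²·cd²·lm = s · (kg⁻²·m⁻⁴·s⁸·A⁴) · cd² · cd = kg⁻²·m⁻⁴·s⁹·A⁴·cd³.

kg⁻²·m⁻⁴·s⁹·A⁴·cd³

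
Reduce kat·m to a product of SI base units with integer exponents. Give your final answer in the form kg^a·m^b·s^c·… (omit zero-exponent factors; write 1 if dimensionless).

m·s⁻¹·mol

kat = s⁻¹·mol.
Combining: kat·m = (s⁻¹·mol) · m = m·s⁻¹·mol.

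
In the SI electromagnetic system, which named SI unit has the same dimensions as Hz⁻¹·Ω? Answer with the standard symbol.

Hz = 1/s = s⁻¹ (frequency is cycles per second).
So Hz⁻¹ = s.
Ω = V/A (resistance = voltage per current),
    = kg·m²·s⁻³·A⁻².
Combining: Hz⁻¹·Ω = s · (kg·m²·s⁻³·A⁻²) = kg·m²·s⁻²·A⁻².
kg·m²·s⁻²·A⁻² is the base-SI form of the henry.

H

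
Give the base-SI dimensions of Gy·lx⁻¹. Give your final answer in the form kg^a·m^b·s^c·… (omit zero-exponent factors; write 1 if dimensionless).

m⁴·s⁻²·cd⁻¹

Gy = J/kg (absorbed dose = energy per mass),
    = m²·s⁻².
lx = lm/m² (illuminance = luminous flux per area),
    = m⁻²·cd.
So lx⁻¹ = m²·cd⁻¹.
Combining: Gy·lx⁻¹ = (m²·s⁻²) · (m²·cd⁻¹) = m⁴·s⁻²·cd⁻¹.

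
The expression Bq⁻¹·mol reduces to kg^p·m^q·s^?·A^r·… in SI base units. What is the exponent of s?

Bq = s⁻¹.
So Bq⁻¹ = s.
Combining: Bq⁻¹·mol = s · mol = s·mol.
The exponent of s is 1.

1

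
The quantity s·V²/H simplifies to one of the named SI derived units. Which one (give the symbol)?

W

H = Wb/A (inductance = flux per current),
    = kg·m²·s⁻²·A⁻².
So H⁻¹ = kg⁻¹·m⁻²·s²·A².
V = W/A (potential = power per current),
    = kg·m²·s⁻³·A⁻¹.
So V² = kg²·m⁴·s⁻⁶·A⁻².
Combining: s·H⁻¹·V² = s · (kg⁻¹·m⁻²·s²·A²) · (kg²·m⁴·s⁻⁶·A⁻²) = kg·m²·s⁻³.
kg·m²·s⁻³ is the base-SI form of the watt.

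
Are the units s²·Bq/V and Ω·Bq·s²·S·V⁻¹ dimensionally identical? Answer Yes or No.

Yes

Left side:
  V = W/A (potential = power per current),
      = kg·m²·s⁻³·A⁻¹.
  So V⁻¹ = kg⁻¹·m⁻²·s³·A.
  Bq = 1/s = s⁻¹ (activity is decays per second).
  Combining: V⁻¹·s²·Bq = (kg⁻¹·m⁻²·s³·A) · s² · s⁻¹ = kg⁻¹·m⁻²·s⁴·A.
Right side:
  Ω = V/A (resistance = voltage per current),
      = kg·m²·s⁻³·A⁻².
  Bq = 1/s = s⁻¹ (activity is decays per second).
  S = 1/Ω (conductance is reciprocal resistance),
      = kg⁻¹·m⁻²·s³·A².
  V = W/A (potential = power per current),
      = kg·m²·s⁻³·A⁻¹.
  So V⁻¹ = kg⁻¹·m⁻²·s³·A.
  Combining: Ω·Bq·s²·S·V⁻¹ = (kg·m²·s⁻³·A⁻²) · s⁻¹ · s² · (kg⁻¹·m⁻²·s³·A²) · (kg⁻¹·m⁻²·s³·A) = kg⁻¹·m⁻²·s⁴·A.
Both reduce to kg⁻¹·m⁻²·s⁴·A.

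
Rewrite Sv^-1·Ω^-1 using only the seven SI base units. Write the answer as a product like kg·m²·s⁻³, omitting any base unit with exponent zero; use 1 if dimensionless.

kg⁻¹·m⁻⁴·s⁵·A²

Sv = J/kg (equivalent dose = energy per mass),
    = m²·s⁻².
So Sv⁻¹ = m⁻²·s².
Ω = V/A (resistance = voltage per current),
    = kg·m²·s⁻³·A⁻².
So Ω⁻¹ = kg⁻¹·m⁻²·s³·A².
Combining: Sv⁻¹·Ω⁻¹ = (m⁻²·s²) · (kg⁻¹·m⁻²·s³·A²) = kg⁻¹·m⁻⁴·s⁵·A².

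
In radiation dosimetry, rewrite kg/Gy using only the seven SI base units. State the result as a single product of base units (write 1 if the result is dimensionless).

Gy = J/kg (absorbed dose = energy per mass),
    = m²·s⁻².
So Gy⁻¹ = m⁻²·s².
Combining: kg·Gy⁻¹ = kg · (m⁻²·s²) = kg·m⁻²·s².

kg·m⁻²·s²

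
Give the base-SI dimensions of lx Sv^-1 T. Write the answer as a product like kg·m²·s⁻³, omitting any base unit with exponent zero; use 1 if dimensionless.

kg·m⁻⁴·A⁻¹·cd

lx = lm/m² (illuminance = luminous flux per area),
    = m⁻²·cd.
Sv = J/kg (equivalent dose = energy per mass),
    = m²·s⁻².
So Sv⁻¹ = m⁻²·s².
T = Wb/m² (flux density = flux per area),
    = kg·s⁻²·A⁻¹.
Combining: lx·Sv⁻¹·T = (m⁻²·cd) · (m⁻²·s²) · (kg·s⁻²·A⁻¹) = kg·m⁻⁴·A⁻¹·cd.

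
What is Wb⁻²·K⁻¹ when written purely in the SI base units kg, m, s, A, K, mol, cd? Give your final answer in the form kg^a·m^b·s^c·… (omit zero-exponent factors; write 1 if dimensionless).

kg⁻²·m⁻⁴·s⁴·A²·K⁻¹

Wb = V·s (flux: a volt is a weber per second),
    = kg·m²·s⁻²·A⁻¹.
So Wb⁻² = kg⁻²·m⁻⁴·s⁴·A².
Combining: Wb⁻²·K⁻¹ = (kg⁻²·m⁻⁴·s⁴·A²) · K⁻¹ = kg⁻²·m⁻⁴·s⁴·A²·K⁻¹.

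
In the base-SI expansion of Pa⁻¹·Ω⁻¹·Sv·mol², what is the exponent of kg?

-2

Pa = N/m² (pressure = force per area),
    = kg·m⁻¹·s⁻².
So Pa⁻¹ = kg⁻¹·m·s².
Ω = V/A (resistance = voltage per current),
    = kg·m²·s⁻³·A⁻².
So Ω⁻¹ = kg⁻¹·m⁻²·s³·A².
Sv = J/kg (equivalent dose = energy per mass),
    = m²·s⁻².
Combining: Pa⁻¹·Ω⁻¹·Sv·mol² = (kg⁻¹·m·s²) · (kg⁻¹·m⁻²·s³·A²) · (m²·s⁻²) · mol² = kg⁻²·m·s³·A²·mol².
The exponent of kg is -2.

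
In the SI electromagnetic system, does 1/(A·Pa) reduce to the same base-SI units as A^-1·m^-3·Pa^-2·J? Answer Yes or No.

Yes

Left side:
  Pa = N/m² (pressure = force per area),
      = kg·m⁻¹·s⁻².
  So Pa⁻¹ = kg⁻¹·m·s².
  Combining: A⁻¹·Pa⁻¹ = A⁻¹ · (kg⁻¹·m·s²) = kg⁻¹·m·s²·A⁻¹.
Right side:
  Pa = N/m² (pressure = force per area),
      = kg·m⁻¹·s⁻².
  So Pa⁻² = kg⁻²·m²·s⁴.
  J = N·m (work = force × distance),
      = kg·m²·s⁻².
  Combining: A⁻¹·m⁻³·Pa⁻²·J = A⁻¹ · m⁻³ · (kg⁻²·m²·s⁴) · (kg·m²·s⁻²) = kg⁻¹·m·s²·A⁻¹.
Both reduce to kg⁻¹·m·s²·A⁻¹.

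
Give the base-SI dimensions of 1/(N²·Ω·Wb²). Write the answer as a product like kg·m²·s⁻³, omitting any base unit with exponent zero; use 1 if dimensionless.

kg⁻⁵·m⁻⁸·s¹¹·A⁴

N = kg·m·s⁻².
So N⁻² = kg⁻²·m⁻²·s⁴.
Ω = kg·m²·s⁻³·A⁻².
So Ω⁻¹ = kg⁻¹·m⁻²·s³·A².
Wb = kg·m²·s⁻²·A⁻¹.
So Wb⁻² = kg⁻²·m⁻⁴·s⁴·A².
Combining: N⁻²·Ω⁻¹·Wb⁻² = (kg⁻²·m⁻²·s⁴) · (kg⁻¹·m⁻²·s³·A²) · (kg⁻²·m⁻⁴·s⁴·A²) = kg⁻⁵·m⁻⁸·s¹¹·A⁴.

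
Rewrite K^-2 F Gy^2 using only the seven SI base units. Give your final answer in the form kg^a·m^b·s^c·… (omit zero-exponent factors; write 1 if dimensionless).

kg⁻¹·m²·A²·K⁻²

F = C/V (capacitance = charge per voltage),
    = A·s/(kg·m²·s⁻³·A⁻¹) (substituting C and V),
    = kg⁻¹·m⁻²·s⁴·A².
Gy = J/kg (absorbed dose = energy per mass),
    = m²·s⁻².
So Gy² = m⁴·s⁻⁴.
Combining: K⁻²·F·Gy² = K⁻² · (kg⁻¹·m⁻²·s⁴·A²) · (m⁴·s⁻⁴) = kg⁻¹·m²·A²·K⁻².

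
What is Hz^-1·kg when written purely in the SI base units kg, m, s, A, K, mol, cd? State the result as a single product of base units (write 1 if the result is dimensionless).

kg·s

Hz = s⁻¹.
So Hz⁻¹ = s.
Combining: Hz⁻¹·kg = s · kg = kg·s.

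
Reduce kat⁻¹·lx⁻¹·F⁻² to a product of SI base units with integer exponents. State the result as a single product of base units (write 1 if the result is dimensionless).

kg²·m⁶·s⁻⁷·A⁻⁴·mol⁻¹·cd⁻¹

kat = s⁻¹·mol.
So kat⁻¹ = s·mol⁻¹.
lx = m⁻²·cd.
So lx⁻¹ = m²·cd⁻¹.
F = kg⁻¹·m⁻²·s⁴·A².
So F⁻² = kg²·m⁴·s⁻⁸·A⁻⁴.
Combining: kat⁻¹·lx⁻¹·F⁻² = (s·mol⁻¹) · (m²·cd⁻¹) · (kg²·m⁴·s⁻⁸·A⁻⁴) = kg²·m⁶·s⁻⁷·A⁻⁴·mol⁻¹·cd⁻¹.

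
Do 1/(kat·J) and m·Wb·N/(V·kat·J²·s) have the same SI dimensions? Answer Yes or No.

Yes

Left side:
  kat = s⁻¹·mol.
  So kat⁻¹ = s·mol⁻¹.
  J = kg·m²·s⁻².
  So J⁻¹ = kg⁻¹·m⁻²·s².
  Combining: kat⁻¹·J⁻¹ = (s·mol⁻¹) · (kg⁻¹·m⁻²·s²) = kg⁻¹·m⁻²·s³·mol⁻¹.
Right side:
  V = kg·m²·s⁻³·A⁻¹.
  So V⁻¹ = kg⁻¹·m⁻²·s³·A.
  kat = s⁻¹·mol.
  So kat⁻¹ = s·mol⁻¹.
  J = kg·m²·s⁻².
  So J⁻² = kg⁻²·m⁻⁴·s⁴.
  Wb = kg·m²·s⁻²·A⁻¹.
  N = kg·m·s⁻².
  Combining: V⁻¹·kat⁻¹·J⁻²·m·Wb·s⁻¹·N = (kg⁻¹·m⁻²·s³·A) · (s·mol⁻¹) · (kg⁻²·m⁻⁴·s⁴) · m · (kg·m²·s⁻²·A⁻¹) · s⁻¹ · (kg·m·s⁻²) = kg⁻¹·m⁻²·s³·mol⁻¹.
Both reduce to kg⁻¹·m⁻²·s³·mol⁻¹.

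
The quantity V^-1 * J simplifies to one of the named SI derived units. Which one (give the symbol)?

V = W/A (potential = power per current),
    = kg·m²·s⁻³·A⁻¹.
So V⁻¹ = kg⁻¹·m⁻²·s³·A.
J = N·m (work = force × distance),
    = kg·m²·s⁻².
Combining: V⁻¹·J = (kg⁻¹·m⁻²·s³·A) · (kg·m²·s⁻²) = s·A.
s·A is the base-SI form of the coulomb.

C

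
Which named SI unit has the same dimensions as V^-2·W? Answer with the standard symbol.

S

V = W/A (potential = power per current),
    = kg·m²·s⁻³·A⁻¹.
So V⁻² = kg⁻²·m⁻⁴·s⁶·A².
W = J/s (power = energy per time),
    = kg·m²·s⁻³.
Combining: V⁻²·W = (kg⁻²·m⁻⁴·s⁶·A²) · (kg·m²·s⁻³) = kg⁻¹·m⁻²·s³·A².
kg⁻¹·m⁻²·s³·A² is the base-SI form of the siemens.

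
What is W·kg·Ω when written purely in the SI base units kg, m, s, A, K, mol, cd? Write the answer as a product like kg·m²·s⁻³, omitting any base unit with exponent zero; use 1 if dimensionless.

kg³·m⁴·s⁻⁶·A⁻²

W = J/s (power = energy per time),
    = kg·m²·s⁻³.
Ω = V/A (resistance = voltage per current),
    = kg·m²·s⁻³·A⁻².
Combining: W·kg·Ω = (kg·m²·s⁻³) · kg · (kg·m²·s⁻³·A⁻²) = kg³·m⁴·s⁻⁶·A⁻².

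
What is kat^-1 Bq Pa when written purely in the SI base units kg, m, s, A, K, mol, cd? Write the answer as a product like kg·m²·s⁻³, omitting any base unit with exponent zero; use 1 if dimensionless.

kg·m⁻¹·s⁻²·mol⁻¹

kat = mol/s = s⁻¹·mol (catalytic activity).
So kat⁻¹ = s·mol⁻¹.
Bq = 1/s = s⁻¹ (activity is decays per second).
Pa = N/m² (pressure = force per area),
    = kg·m⁻¹·s⁻².
Combining: kat⁻¹·Bq·Pa = (s·mol⁻¹) · s⁻¹ · (kg·m⁻¹·s⁻²) = kg·m⁻¹·s⁻²·mol⁻¹.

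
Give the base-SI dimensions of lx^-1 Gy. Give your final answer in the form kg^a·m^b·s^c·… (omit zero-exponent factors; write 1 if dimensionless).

m⁴·s⁻²·cd⁻¹

lx = lm/m² (illuminance = luminous flux per area),
    = m⁻²·cd.
So lx⁻¹ = m²·cd⁻¹.
Gy = J/kg (absorbed dose = energy per mass),
    = m²·s⁻².
Combining: lx⁻¹·Gy = (m²·cd⁻¹) · (m²·s⁻²) = m⁴·s⁻²·cd⁻¹.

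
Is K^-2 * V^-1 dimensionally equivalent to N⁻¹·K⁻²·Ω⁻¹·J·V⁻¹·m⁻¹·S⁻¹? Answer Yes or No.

Yes

Left side:
  V = kg·m²·s⁻³·A⁻¹.
  So V⁻¹ = kg⁻¹·m⁻²·s³·A.
  Combining: K⁻²·V⁻¹ = K⁻² · (kg⁻¹·m⁻²·s³·A) = kg⁻¹·m⁻²·s³·A·K⁻².
Right side:
  N = kg·m·s⁻².
  So N⁻¹ = kg⁻¹·m⁻¹·s².
  Ω = kg·m²·s⁻³·A⁻².
  So Ω⁻¹ = kg⁻¹·m⁻²·s³·A².
  J = kg·m²·s⁻².
  V = kg·m²·s⁻³·A⁻¹.
  So V⁻¹ = kg⁻¹·m⁻²·s³·A.
  S = kg⁻¹·m⁻²·s³·A².
  So S⁻¹ = kg·m²·s⁻³·A⁻².
  Combining: N⁻¹·K⁻²·Ω⁻¹·J·V⁻¹·m⁻¹·S⁻¹ = (kg⁻¹·m⁻¹·s²) · K⁻² · (kg⁻¹·m⁻²·s³·A²) · (kg·m²·s⁻²) · (kg⁻¹·m⁻²·s³·A) · m⁻¹ · (kg·m²·s⁻³·A⁻²) = kg⁻¹·m⁻²·s³·A·K⁻².
Both reduce to kg⁻¹·m⁻²·s³·A·K⁻².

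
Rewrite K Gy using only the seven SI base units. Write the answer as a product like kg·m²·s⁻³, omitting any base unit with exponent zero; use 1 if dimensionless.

m²·s⁻²·K

Gy = m²·s⁻².
Combining: K·Gy = K · (m²·s⁻²) = m²·s⁻²·K.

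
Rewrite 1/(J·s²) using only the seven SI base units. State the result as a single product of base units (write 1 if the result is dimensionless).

kg⁻¹·m⁻²

J = N·m (work = force × distance),
    = kg·m²·s⁻².
So J⁻¹ = kg⁻¹·m⁻²·s².
Combining: J⁻¹·s⁻² = (kg⁻¹·m⁻²·s²) · s⁻² = kg⁻¹·m⁻².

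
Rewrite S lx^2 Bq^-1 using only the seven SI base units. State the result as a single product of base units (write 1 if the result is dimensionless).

S = 1/Ω (conductance is reciprocal resistance),
    = kg⁻¹·m⁻²·s³·A².
lx = lm/m² (illuminance = luminous flux per area),
    = m⁻²·cd.
So lx² = m⁻⁴·cd².
Bq = 1/s = s⁻¹ (activity is decays per second).
So Bq⁻¹ = s.
Combining: S·lx²·Bq⁻¹ = (kg⁻¹·m⁻²·s³·A²) · (m⁻⁴·cd²) · s = kg⁻¹·m⁻⁶·s⁴·A²·cd².

kg⁻¹·m⁻⁶·s⁴·A²·cd²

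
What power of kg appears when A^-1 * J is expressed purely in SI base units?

1

J = kg·m²·s⁻².
Combining: A⁻¹·J = A⁻¹ · (kg·m²·s⁻²) = kg·m²·s⁻²·A⁻¹.
The exponent of kg is 1.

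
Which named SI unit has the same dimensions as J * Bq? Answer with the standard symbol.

J = kg·m²·s⁻².
Bq = s⁻¹.
Combining: J·Bq = (kg·m²·s⁻²) · s⁻¹ = kg·m²·s⁻³.
kg·m²·s⁻³ is the base-SI form of the watt.

W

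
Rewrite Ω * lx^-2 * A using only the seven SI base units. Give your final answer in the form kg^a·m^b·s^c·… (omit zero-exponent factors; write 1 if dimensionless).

kg·m⁶·s⁻³·A⁻¹·cd⁻²

Ω = V/A (resistance = voltage per current),
    = kg·m²·s⁻³·A⁻².
lx = lm/m² (illuminance = luminous flux per area),
    = m⁻²·cd.
So lx⁻² = m⁴·cd⁻².
Combining: Ω·lx⁻²·A = (kg·m²·s⁻³·A⁻²) · (m⁴·cd⁻²) · A = kg·m⁶·s⁻³·A⁻¹·cd⁻².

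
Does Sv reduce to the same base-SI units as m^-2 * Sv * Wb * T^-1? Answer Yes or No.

Left side:
  Sv = J/kg (equivalent dose = energy per mass),
      = m²·s⁻².
Right side:
  Sv = m²·s⁻².
  Wb = kg·m²·s⁻²·A⁻¹.
  T = kg·s⁻²·A⁻¹.
  So T⁻¹ = kg⁻¹·s²·A.
  Combining: m⁻²·Sv·Wb·T⁻¹ = m⁻² · (m²·s⁻²) · (kg·m²·s⁻²·A⁻¹) · (kg⁻¹·s²·A) = m²·s⁻².
Both reduce to m²·s⁻².

Yes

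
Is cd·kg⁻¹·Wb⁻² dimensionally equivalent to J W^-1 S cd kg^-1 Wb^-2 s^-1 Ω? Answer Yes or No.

Left side:
  Wb = V·s (flux: a volt is a weber per second),
      = kg·m²·s⁻²·A⁻¹.
  So Wb⁻² = kg⁻²·m⁻⁴·s⁴·A².
  Combining: cd·kg⁻¹·Wb⁻² = cd · kg⁻¹ · (kg⁻²·m⁻⁴·s⁴·A²) = kg⁻³·m⁻⁴·s⁴·A²·cd.
Right side:
  J = N·m (work = force × distance),
      = kg·m²·s⁻².
  W = J/s (power = energy per time),
      = kg·m²·s⁻³.
  So W⁻¹ = kg⁻¹·m⁻²·s³.
  S = 1/Ω (conductance is reciprocal resistance),
      = kg⁻¹·m⁻²·s³·A².
  Wb = V·s (flux: a volt is a weber per second),
      = kg·m²·s⁻²·A⁻¹.
  So Wb⁻² = kg⁻²·m⁻⁴·s⁴·A².
  Ω = V/A (resistance = voltage per current),
      = kg·m²·s⁻³·A⁻².
  Combining: J·W⁻¹·S·cd·kg⁻¹·Wb⁻²·s⁻¹·Ω = (kg·m²·s⁻²) · (kg⁻¹·m⁻²·s³) · (kg⁻¹·m⁻²·s³·A²) · cd · kg⁻¹ · (kg⁻²·m⁻⁴·s⁴·A²) · s⁻¹ · (kg·m²·s⁻³·A⁻²) = kg⁻³·m⁻⁴·s⁴·A²·cd.
Both reduce to kg⁻³·m⁻⁴·s⁴·A²·cd.

Yes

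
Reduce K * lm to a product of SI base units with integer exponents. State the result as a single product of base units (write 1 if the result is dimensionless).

K·cd

lm = cd·sr = cd (luminous flux; sr is dimensionless).
Combining: K·lm = K · cd = K·cd.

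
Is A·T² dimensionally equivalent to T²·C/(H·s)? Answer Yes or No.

No

Left side:
  T = Wb/m² (flux density = flux per area),
      = kg·s⁻²·A⁻¹.
  So T² = kg²·s⁻⁴·A⁻².
  Combining: A·T² = A · (kg²·s⁻⁴·A⁻²) = kg²·s⁻⁴·A⁻¹.
Right side:
  H = Wb/A (inductance = flux per current),
      = kg·m²·s⁻²·A⁻².
  So H⁻¹ = kg⁻¹·m⁻²·s²·A².
  T = Wb/m² (flux density = flux per area),
      = kg·s⁻²·A⁻¹.
  So T² = kg²·s⁻⁴·A⁻².
  C = A·s = s·A (charge = current × time).
  Combining: H⁻¹·s⁻¹·T²·C = (kg⁻¹·m⁻²·s²·A²) · s⁻¹ · (kg²·s⁻⁴·A⁻²) · (s·A) = kg·m⁻²·s⁻²·A.
Left is kg²·s⁻⁴·A⁻¹; right is kg·m⁻²·s⁻²·A — different.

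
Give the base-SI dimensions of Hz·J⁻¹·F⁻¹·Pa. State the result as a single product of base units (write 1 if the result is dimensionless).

kg·m⁻¹·s⁻⁵·A⁻²

Hz = 1/s = s⁻¹ (frequency is cycles per second).
J = N·m (work = force × distance),
    = kg·m²·s⁻².
So J⁻¹ = kg⁻¹·m⁻²·s².
F = C/V (capacitance = charge per voltage),
    = A·s/(kg·m²·s⁻³·A⁻¹) (substituting C and V),
    = kg⁻¹·m⁻²·s⁴·A².
So F⁻¹ = kg·m²·s⁻⁴·A⁻².
Pa = N/m² (pressure = force per area),
    = kg·m⁻¹·s⁻².
Combining: Hz·J⁻¹·F⁻¹·Pa = s⁻¹ · (kg⁻¹·m⁻²·s²) · (kg·m²·s⁻⁴·A⁻²) · (kg·m⁻¹·s⁻²) = kg·m⁻¹·s⁻⁵·A⁻².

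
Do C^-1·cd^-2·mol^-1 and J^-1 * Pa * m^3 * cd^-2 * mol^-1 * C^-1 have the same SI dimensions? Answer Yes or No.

Yes

Left side:
  C = A·s = s·A (charge = current × time).
  So C⁻¹ = s⁻¹·A⁻¹.
  Combining: C⁻¹·cd⁻²·mol⁻¹ = (s⁻¹·A⁻¹) · cd⁻² · mol⁻¹ = s⁻¹·A⁻¹·mol⁻¹·cd⁻².
Right side:
  J = kg·m²·s⁻².
  So J⁻¹ = kg⁻¹·m⁻²·s².
  Pa = kg·m⁻¹·s⁻².
  C = s·A.
  So C⁻¹ = s⁻¹·A⁻¹.
  Combining: J⁻¹·Pa·m³·cd⁻²·mol⁻¹·C⁻¹ = (kg⁻¹·m⁻²·s²) · (kg·m⁻¹·s⁻²) · m³ · cd⁻² · mol⁻¹ · (s⁻¹·A⁻¹) = s⁻¹·A⁻¹·mol⁻¹·cd⁻².
Both reduce to s⁻¹·A⁻¹·mol⁻¹·cd⁻².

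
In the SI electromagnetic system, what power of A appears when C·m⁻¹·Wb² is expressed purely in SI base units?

C = A·s = s·A (charge = current × time).
Wb = V·s (flux: a volt is a weber per second),
    = kg·m²·s⁻²·A⁻¹.
So Wb² = kg²·m⁴·s⁻⁴·A⁻².
Combining: C·m⁻¹·Wb² = (s·A) · m⁻¹ · (kg²·m⁴·s⁻⁴·A⁻²) = kg²·m³·s⁻³·A⁻¹.
The exponent of A is -1.

-1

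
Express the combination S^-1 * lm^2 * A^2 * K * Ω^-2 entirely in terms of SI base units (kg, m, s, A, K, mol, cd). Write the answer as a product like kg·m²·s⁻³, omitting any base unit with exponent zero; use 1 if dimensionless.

S = 1/Ω (conductance is reciprocal resistance),
    = kg⁻¹·m⁻²·s³·A².
So S⁻¹ = kg·m²·s⁻³·A⁻².
lm = cd·sr = cd (luminous flux; sr is dimensionless).
So lm² = cd².
Ω = V/A (resistance = voltage per current),
    = kg·m²·s⁻³·A⁻².
So Ω⁻² = kg⁻²·m⁻⁴·s⁶·A⁴.
Combining: S⁻¹·lm²·A²·K·Ω⁻² = (kg·m²·s⁻³·A⁻²) · cd² · A² · K · (kg⁻²·m⁻⁴·s⁶·A⁴) = kg⁻¹·m⁻²·s³·A⁴·K·cd².

kg⁻¹·m⁻²·s³·A⁴·K·cd²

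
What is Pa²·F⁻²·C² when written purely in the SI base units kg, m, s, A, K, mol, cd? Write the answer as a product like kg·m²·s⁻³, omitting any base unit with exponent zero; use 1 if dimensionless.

Pa = N/m² (pressure = force per area),
    = kg·m⁻¹·s⁻².
So Pa² = kg²·m⁻²·s⁻⁴.
F = C/V (capacitance = charge per voltage),
    = A·s/(kg·m²·s⁻³·A⁻¹) (substituting C and V),
    = kg⁻¹·m⁻²·s⁴·A².
So F⁻² = kg²·m⁴·s⁻⁸·A⁻⁴.
C = A·s = s·A (charge = current × time).
So C² = s²·A².
Combining: Pa²·F⁻²·C² = (kg²·m⁻²·s⁻⁴) · (kg²·m⁴·s⁻⁸·A⁻⁴) · (s²·A²) = kg⁴·m²·s⁻¹⁰·A⁻².

kg⁴·m²·s⁻¹⁰·A⁻²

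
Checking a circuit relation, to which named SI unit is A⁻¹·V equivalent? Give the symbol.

V = W/A (potential = power per current),
    = kg·m²·s⁻³·A⁻¹.
Combining: A⁻¹·V = A⁻¹ · (kg·m²·s⁻³·A⁻¹) = kg·m²·s⁻³·A⁻².
kg·m²·s⁻³·A⁻² is the base-SI form of the ohm.

Ω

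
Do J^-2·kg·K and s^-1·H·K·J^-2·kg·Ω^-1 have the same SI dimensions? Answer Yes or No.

Left side:
  J = kg·m²·s⁻².
  So J⁻² = kg⁻²·m⁻⁴·s⁴.
  Combining: J⁻²·kg·K = (kg⁻²·m⁻⁴·s⁴) · kg · K = kg⁻¹·m⁻⁴·s⁴·K.
Right side:
  H = kg·m²·s⁻²·A⁻².
  J = kg·m²·s⁻².
  So J⁻² = kg⁻²·m⁻⁴·s⁴.
  Ω = kg·m²·s⁻³·A⁻².
  So Ω⁻¹ = kg⁻¹·m⁻²·s³·A².
  Combining: s⁻¹·H·K·J⁻²·kg·Ω⁻¹ = s⁻¹ · (kg·m²·s⁻²·A⁻²) · K · (kg⁻²·m⁻⁴·s⁴) · kg · (kg⁻¹·m⁻²·s³·A²) = kg⁻¹·m⁻⁴·s⁴·K.
Both reduce to kg⁻¹·m⁻⁴·s⁴·K.

Yes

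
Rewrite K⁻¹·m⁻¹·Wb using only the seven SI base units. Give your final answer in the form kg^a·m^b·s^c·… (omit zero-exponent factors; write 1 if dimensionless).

kg·m·s⁻²·A⁻¹·K⁻¹

Wb = V·s (flux: a volt is a weber per second),
    = kg·m²·s⁻²·A⁻¹.
Combining: K⁻¹·m⁻¹·Wb = K⁻¹ · m⁻¹ · (kg·m²·s⁻²·A⁻¹) = kg·m·s⁻²·A⁻¹·K⁻¹.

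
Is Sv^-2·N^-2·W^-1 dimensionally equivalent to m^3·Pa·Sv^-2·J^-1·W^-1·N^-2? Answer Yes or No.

Yes

Left side:
  Sv = m²·s⁻².
  So Sv⁻² = m⁻⁴·s⁴.
  N = kg·m·s⁻².
  So N⁻² = kg⁻²·m⁻²·s⁴.
  W = kg·m²·s⁻³.
  So W⁻¹ = kg⁻¹·m⁻²·s³.
  Combining: Sv⁻²·N⁻²·W⁻¹ = (m⁻⁴·s⁴) · (kg⁻²·m⁻²·s⁴) · (kg⁻¹·m⁻²·s³) = kg⁻³·m⁻⁸·s¹¹.
Right side:
  Pa = kg·m⁻¹·s⁻².
  Sv = m²·s⁻².
  So Sv⁻² = m⁻⁴·s⁴.
  J = kg·m²·s⁻².
  So J⁻¹ = kg⁻¹·m⁻²·s².
  W = kg·m²·s⁻³.
  So W⁻¹ = kg⁻¹·m⁻²·s³.
  N = kg·m·s⁻².
  So N⁻² = kg⁻²·m⁻²·s⁴.
  Combining: m³·Pa·Sv⁻²·J⁻¹·W⁻¹·N⁻² = m³ · (kg·m⁻¹·s⁻²) · (m⁻⁴·s⁴) · (kg⁻¹·m⁻²·s²) · (kg⁻¹·m⁻²·s³) · (kg⁻²·m⁻²·s⁴) = kg⁻³·m⁻⁸·s¹¹.
Both reduce to kg⁻³·m⁻⁸·s¹¹.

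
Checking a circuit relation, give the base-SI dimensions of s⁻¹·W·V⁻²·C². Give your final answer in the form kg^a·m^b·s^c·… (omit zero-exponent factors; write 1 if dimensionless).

kg⁻¹·m⁻²·s⁴·A⁴

W = J/s (power = energy per time),
    = kg·m²·s⁻³.
V = W/A (potential = power per current),
    = kg·m²·s⁻³·A⁻¹.
So V⁻² = kg⁻²·m⁻⁴·s⁶·A².
C = A·s = s·A (charge = current × time).
So C² = s²·A².
Combining: s⁻¹·W·V⁻²·C² = s⁻¹ · (kg·m²·s⁻³) · (kg⁻²·m⁻⁴·s⁶·A²) · (s²·A²) = kg⁻¹·m⁻²·s⁴·A⁴.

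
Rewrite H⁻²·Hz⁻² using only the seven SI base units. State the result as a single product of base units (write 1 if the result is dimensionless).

kg⁻²·m⁻⁴·s⁶·A⁴

H = Wb/A (inductance = flux per current),
    = kg·m²·s⁻²·A⁻².
So H⁻² = kg⁻²·m⁻⁴·s⁴·A⁴.
Hz = 1/s = s⁻¹ (frequency is cycles per second).
So Hz⁻² = s².
Combining: H⁻²·Hz⁻² = (kg⁻²·m⁻⁴·s⁴·A⁴) · s² = kg⁻²·m⁻⁴·s⁶·A⁴.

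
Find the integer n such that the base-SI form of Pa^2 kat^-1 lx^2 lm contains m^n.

-6

Pa = N/m² (pressure = force per area),
    = kg·m⁻¹·s⁻².
So Pa² = kg²·m⁻²·s⁻⁴.
kat = mol/s = s⁻¹·mol (catalytic activity).
So kat⁻¹ = s·mol⁻¹.
lx = lm/m² (illuminance = luminous flux per area),
    = m⁻²·cd.
So lx² = m⁻⁴·cd².
lm = cd·sr = cd (luminous flux; sr is dimensionless).
Combining: Pa²·kat⁻¹·lx²·lm = (kg²·m⁻²·s⁻⁴) · (s·mol⁻¹) · (m⁻⁴·cd²) · cd = kg²·m⁻⁶·s⁻³·mol⁻¹·cd³.
The exponent of m is -6.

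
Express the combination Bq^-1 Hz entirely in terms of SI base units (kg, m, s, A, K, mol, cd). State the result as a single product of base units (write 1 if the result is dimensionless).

Bq = s⁻¹.
So Bq⁻¹ = s.
Hz = s⁻¹.
Combining: Bq⁻¹·Hz = s · s⁻¹ = 1.

1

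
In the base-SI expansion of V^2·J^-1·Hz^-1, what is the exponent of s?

V = kg·m²·s⁻³·A⁻¹.
So V² = kg²·m⁴·s⁻⁶·A⁻².
J = kg·m²·s⁻².
So J⁻¹ = kg⁻¹·m⁻²·s².
Hz = s⁻¹.
So Hz⁻¹ = s.
Combining: V²·J⁻¹·Hz⁻¹ = (kg²·m⁴·s⁻⁶·A⁻²) · (kg⁻¹·m⁻²·s²) · s = kg·m²·s⁻³·A⁻².
The exponent of s is -3.

-3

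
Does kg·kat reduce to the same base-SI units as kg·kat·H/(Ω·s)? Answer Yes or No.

Left side:
  kat = mol/s = s⁻¹·mol (catalytic activity).
  Combining: kg·kat = kg · (s⁻¹·mol) = kg·s⁻¹·mol.
Right side:
  kat = mol/s = s⁻¹·mol (catalytic activity).
  Ω = V/A (resistance = voltage per current),
      = kg·m²·s⁻³·A⁻².
  So Ω⁻¹ = kg⁻¹·m⁻²·s³·A².
  H = Wb/A (inductance = flux per current),
      = kg·m²·s⁻²·A⁻².
  Combining: kg·kat·Ω⁻¹·s⁻¹·H = kg · (s⁻¹·mol) · (kg⁻¹·m⁻²·s³·A²) · s⁻¹ · (kg·m²·s⁻²·A⁻²) = kg·s⁻¹·mol.
Both reduce to kg·s⁻¹·mol.

Yes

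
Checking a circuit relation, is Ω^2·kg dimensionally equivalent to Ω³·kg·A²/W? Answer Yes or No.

Yes

Left side:
  Ω = V/A (resistance = voltage per current),
      = kg·m²·s⁻³·A⁻².
  So Ω² = kg²·m⁴·s⁻⁶·A⁻⁴.
  Combining: Ω²·kg = (kg²·m⁴·s⁻⁶·A⁻⁴) · kg = kg³·m⁴·s⁻⁶·A⁻⁴.
Right side:
  Ω = V/A (resistance = voltage per current),
      = kg·m²·s⁻³·A⁻².
  So Ω³ = kg³·m⁶·s⁻⁹·A⁻⁶.
  W = J/s (power = energy per time),
      = kg·m²·s⁻³.
  So W⁻¹ = kg⁻¹·m⁻²·s³.
  Combining: Ω³·kg·A²·W⁻¹ = (kg³·m⁶·s⁻⁹·A⁻⁶) · kg · A² · (kg⁻¹·m⁻²·s³) = kg³·m⁴·s⁻⁶·A⁻⁴.
Both reduce to kg³·m⁴·s⁻⁶·A⁻⁴.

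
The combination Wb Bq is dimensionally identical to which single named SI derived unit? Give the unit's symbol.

Wb = kg·m²·s⁻²·A⁻¹.
Bq = s⁻¹.
Combining: Wb·Bq = (kg·m²·s⁻²·A⁻¹) · s⁻¹ = kg·m²·s⁻³·A⁻¹.
kg·m²·s⁻³·A⁻¹ is the base-SI form of the volt.

V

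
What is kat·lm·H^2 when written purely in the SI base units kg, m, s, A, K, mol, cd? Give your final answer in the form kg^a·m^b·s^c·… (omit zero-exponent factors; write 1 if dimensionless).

kat = mol/s = s⁻¹·mol (catalytic activity).
lm = cd·sr = cd (luminous flux; sr is dimensionless).
H = Wb/A (inductance = flux per current),
    = kg·m²·s⁻²·A⁻².
So H² = kg²·m⁴·s⁻⁴·A⁻⁴.
Combining: kat·lm·H² = (s⁻¹·mol) · cd · (kg²·m⁴·s⁻⁴·A⁻⁴) = kg²·m⁴·s⁻⁵·A⁻⁴·mol·cd.

kg²·m⁴·s⁻⁵·A⁻⁴·mol·cd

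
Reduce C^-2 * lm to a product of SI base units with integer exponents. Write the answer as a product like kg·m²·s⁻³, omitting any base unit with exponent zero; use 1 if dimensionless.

s⁻²·A⁻²·cd

C = s·A.
So C⁻² = s⁻²·A⁻².
lm = cd.
Combining: C⁻²·lm = (s⁻²·A⁻²) · cd = s⁻²·A⁻²·cd.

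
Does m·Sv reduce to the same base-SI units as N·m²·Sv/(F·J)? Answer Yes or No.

Left side:
  Sv = J/kg (equivalent dose = energy per mass),
      = m²·s⁻².
  Combining: m·Sv = m · (m²·s⁻²) = m³·s⁻².
Right side:
  N = kg·m·s⁻².
  F = kg⁻¹·m⁻²·s⁴·A².
  So F⁻¹ = kg·m²·s⁻⁴·A⁻².
  J = kg·m²·s⁻².
  So J⁻¹ = kg⁻¹·m⁻²·s².
  Sv = m²·s⁻².
  Combining: N·F⁻¹·m²·J⁻¹·Sv = (kg·m·s⁻²) · (kg·m²·s⁻⁴·A⁻²) · m² · (kg⁻¹·m⁻²·s²) · (m²·s⁻²) = kg·m⁵·s⁻⁶·A⁻².
Left is m³·s⁻²; right is kg·m⁵·s⁻⁶·A⁻² — different.

No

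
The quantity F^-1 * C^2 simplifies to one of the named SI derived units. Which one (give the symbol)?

F = C/V (capacitance = charge per voltage),
    = A·s/(kg·m²·s⁻³·A⁻¹) (substituting C and V),
    = kg⁻¹·m⁻²·s⁴·A².
So F⁻¹ = kg·m²·s⁻⁴·A⁻².
C = A·s = s·A (charge = current × time).
So C² = s²·A².
Combining: F⁻¹·C² = (kg·m²·s⁻⁴·A⁻²) · (s²·A²) = kg·m²·s⁻².
kg·m²·s⁻² is the base-SI form of the joule.

J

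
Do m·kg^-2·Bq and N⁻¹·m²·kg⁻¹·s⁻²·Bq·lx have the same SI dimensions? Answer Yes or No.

No

Left side:
  Bq = 1/s = s⁻¹ (activity is decays per second).
  Combining: m·kg⁻²·Bq = m · kg⁻² · s⁻¹ = kg⁻²·m·s⁻¹.
Right side:
  N = kg·m/s² = kg·m·s⁻² (force = mass × acceleration).
  So N⁻¹ = kg⁻¹·m⁻¹·s².
  Bq = 1/s = s⁻¹ (activity is decays per second).
  lx = lm/m² (illuminance = luminous flux per area),
      = m⁻²·cd.
  Combining: N⁻¹·m²·kg⁻¹·s⁻²·Bq·lx = (kg⁻¹·m⁻¹·s²) · m² · kg⁻¹ · s⁻² · s⁻¹ · (m⁻²·cd) = kg⁻²·m⁻¹·s⁻¹·cd.
Left is kg⁻²·m·s⁻¹; right is kg⁻²·m⁻¹·s⁻¹·cd — different.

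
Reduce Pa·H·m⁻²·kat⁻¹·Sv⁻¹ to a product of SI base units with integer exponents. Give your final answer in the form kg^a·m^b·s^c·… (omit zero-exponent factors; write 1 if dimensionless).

Pa = N/m² (pressure = force per area),
    = kg·m⁻¹·s⁻².
H = Wb/A (inductance = flux per current),
    = kg·m²·s⁻²·A⁻².
kat = mol/s = s⁻¹·mol (catalytic activity).
So kat⁻¹ = s·mol⁻¹.
Sv = J/kg (equivalent dose = energy per mass),
    = m²·s⁻².
So Sv⁻¹ = m⁻²·s².
Combining: Pa·H·m⁻²·kat⁻¹·Sv⁻¹ = (kg·m⁻¹·s⁻²) · (kg·m²·s⁻²·A⁻²) · m⁻² · (s·mol⁻¹) · (m⁻²·s²) = kg²·m⁻³·s⁻¹·A⁻²·mol⁻¹.

kg²·m⁻³·s⁻¹·A⁻²·mol⁻¹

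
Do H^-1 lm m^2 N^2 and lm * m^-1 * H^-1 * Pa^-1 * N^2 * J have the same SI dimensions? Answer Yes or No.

Yes

Left side:
  H = kg·m²·s⁻²·A⁻².
  So H⁻¹ = kg⁻¹·m⁻²·s²·A².
  lm = cd.
  N = kg·m·s⁻².
  So N² = kg²·m²·s⁻⁴.
  Combining: H⁻¹·lm·m²·N² = (kg⁻¹·m⁻²·s²·A²) · cd · m² · (kg²·m²·s⁻⁴) = kg·m²·s⁻²·A²·cd.
Right side:
  lm = cd·sr = cd (luminous flux; sr is dimensionless).
  H = Wb/A (inductance = flux per current),
      = kg·m²·s⁻²·A⁻².
  So H⁻¹ = kg⁻¹·m⁻²·s²·A².
  Pa = N/m² (pressure = force per area),
      = kg·m⁻¹·s⁻².
  So Pa⁻¹ = kg⁻¹·m·s².
  N = kg·m/s² = kg·m·s⁻² (force = mass × acceleration).
  So N² = kg²·m²·s⁻⁴.
  J = N·m (work = force × distance),
      = kg·m²·s⁻².
  Combining: lm·m⁻¹·H⁻¹·Pa⁻¹·N²·J = cd · m⁻¹ · (kg⁻¹·m⁻²·s²·A²) · (kg⁻¹·m·s²) · (kg²·m²·s⁻⁴) · (kg·m²·s⁻²) = kg·m²·s⁻²·A²·cd.
Both reduce to kg·m²·s⁻²·A²·cd.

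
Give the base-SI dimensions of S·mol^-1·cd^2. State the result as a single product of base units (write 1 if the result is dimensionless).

S = 1/Ω (conductance is reciprocal resistance),
    = kg⁻¹·m⁻²·s³·A².
Combining: S·mol⁻¹·cd² = (kg⁻¹·m⁻²·s³·A²) · mol⁻¹ · cd² = kg⁻¹·m⁻²·s³·A²·mol⁻¹·cd².

kg⁻¹·m⁻²·s³·A²·mol⁻¹·cd²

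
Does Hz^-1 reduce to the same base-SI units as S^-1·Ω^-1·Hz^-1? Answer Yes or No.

Yes

Left side:
  Hz = s⁻¹.
  So Hz⁻¹ = s.
Right side:
  S = 1/Ω (conductance is reciprocal resistance),
      = kg⁻¹·m⁻²·s³·A².
  So S⁻¹ = kg·m²·s⁻³·A⁻².
  Ω = V/A (resistance = voltage per current),
      = kg·m²·s⁻³·A⁻².
  So Ω⁻¹ = kg⁻¹·m⁻²·s³·A².
  Hz = 1/s = s⁻¹ (frequency is cycles per second).
  So Hz⁻¹ = s.
  Combining: S⁻¹·Ω⁻¹·Hz⁻¹ = (kg·m²·s⁻³·A⁻²) · (kg⁻¹·m⁻²·s³·A²) · s = s.
Both reduce to s.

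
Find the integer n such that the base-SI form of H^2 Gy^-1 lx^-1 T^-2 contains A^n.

H = Wb/A (inductance = flux per current),
    = kg·m²·s⁻²·A⁻².
So H² = kg²·m⁴·s⁻⁴·A⁻⁴.
Gy = J/kg (absorbed dose = energy per mass),
    = m²·s⁻².
So Gy⁻¹ = m⁻²·s².
lx = lm/m² (illuminance = luminous flux per area),
    = m⁻²·cd.
So lx⁻¹ = m²·cd⁻¹.
T = Wb/m² (flux density = flux per area),
    = kg·s⁻²·A⁻¹.
So T⁻² = kg⁻²·s⁴·A².
Combining: H²·Gy⁻¹·lx⁻¹·T⁻² = (kg²·m⁴·s⁻⁴·A⁻⁴) · (m⁻²·s²) · (m²·cd⁻¹) · (kg⁻²·s⁴·A²) = m⁴·s²·A⁻²·cd⁻¹.
The exponent of A is -2.

-2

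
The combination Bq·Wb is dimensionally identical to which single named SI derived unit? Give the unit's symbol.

V

Bq = 1/s = s⁻¹ (activity is decays per second).
Wb = V·s (flux: a volt is a weber per second),
    = kg·m²·s⁻²·A⁻¹.
Combining: Bq·Wb = s⁻¹ · (kg·m²·s⁻²·A⁻¹) = kg·m²·s⁻³·A⁻¹.
kg·m²·s⁻³·A⁻¹ is the base-SI form of the volt.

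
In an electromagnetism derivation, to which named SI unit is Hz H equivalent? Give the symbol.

Ω

Hz = s⁻¹.
H = kg·m²·s⁻²·A⁻².
Combining: Hz·H = s⁻¹ · (kg·m²·s⁻²·A⁻²) = kg·m²·s⁻³·A⁻².
kg·m²·s⁻³·A⁻² is the base-SI form of the ohm.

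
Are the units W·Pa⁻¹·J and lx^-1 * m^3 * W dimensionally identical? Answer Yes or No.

No

Left side:
  W = J/s (power = energy per time),
      = kg·m²·s⁻³.
  Pa = N/m² (pressure = force per area),
      = kg·m⁻¹·s⁻².
  So Pa⁻¹ = kg⁻¹·m·s².
  J = N·m (work = force × distance),
      = kg·m²·s⁻².
  Combining: W·Pa⁻¹·J = (kg·m²·s⁻³) · (kg⁻¹·m·s²) · (kg·m²·s⁻²) = kg·m⁵·s⁻³.
Right side:
  lx = m⁻²·cd.
  So lx⁻¹ = m²·cd⁻¹.
  W = kg·m²·s⁻³.
  Combining: lx⁻¹·m³·W = (m²·cd⁻¹) · m³ · (kg·m²·s⁻³) = kg·m⁷·s⁻³·cd⁻¹.
Left is kg·m⁵·s⁻³; right is kg·m⁷·s⁻³·cd⁻¹ — different.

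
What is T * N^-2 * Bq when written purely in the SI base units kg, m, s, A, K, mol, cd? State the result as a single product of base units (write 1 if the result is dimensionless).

T = kg·s⁻²·A⁻¹.
N = kg·m·s⁻².
So N⁻² = kg⁻²·m⁻²·s⁴.
Bq = s⁻¹.
Combining: T·N⁻²·Bq = (kg·s⁻²·A⁻¹) · (kg⁻²·m⁻²·s⁴) · s⁻¹ = kg⁻¹·m⁻²·s·A⁻¹.

kg⁻¹·m⁻²·s·A⁻¹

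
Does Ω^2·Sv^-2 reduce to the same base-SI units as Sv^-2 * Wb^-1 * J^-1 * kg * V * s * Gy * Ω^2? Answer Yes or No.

Left side:
  Ω = V/A (resistance = voltage per current),
      = kg·m²·s⁻³·A⁻².
  So Ω² = kg²·m⁴·s⁻⁶·A⁻⁴.
  Sv = J/kg (equivalent dose = energy per mass),
      = m²·s⁻².
  So Sv⁻² = m⁻⁴·s⁴.
  Combining: Ω²·Sv⁻² = (kg²·m⁴·s⁻⁶·A⁻⁴) · (m⁻⁴·s⁴) = kg²·s⁻²·A⁻⁴.
Right side:
  Sv = J/kg (equivalent dose = energy per mass),
      = m²·s⁻².
  So Sv⁻² = m⁻⁴·s⁴.
  Wb = V·s (flux: a volt is a weber per second),
      = kg·m²·s⁻²·A⁻¹.
  So Wb⁻¹ = kg⁻¹·m⁻²·s²·A.
  J = N·m (work = force × distance),
      = kg·m²·s⁻².
  So J⁻¹ = kg⁻¹·m⁻²·s².
  V = W/A (potential = power per current),
      = kg·m²·s⁻³·A⁻¹.
  Gy = J/kg (absorbed dose = energy per mass),
      = m²·s⁻².
  Ω = V/A (resistance = voltage per current),
      = kg·m²·s⁻³·A⁻².
  So Ω² = kg²·m⁴·s⁻⁶·A⁻⁴.
  Combining: Sv⁻²·Wb⁻¹·J⁻¹·kg·V·s·Gy·Ω² = (m⁻⁴·s⁴) · (kg⁻¹·m⁻²·s²·A) · (kg⁻¹·m⁻²·s²) · kg · (kg·m²·s⁻³·A⁻¹) · s · (m²·s⁻²) · (kg²·m⁴·s⁻⁶·A⁻⁴) = kg²·s⁻²·A⁻⁴.
Both reduce to kg²·s⁻²·A⁻⁴.

Yes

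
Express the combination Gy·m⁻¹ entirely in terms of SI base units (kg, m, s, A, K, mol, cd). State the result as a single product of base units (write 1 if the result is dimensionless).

Gy = m²·s⁻².
Combining: Gy·m⁻¹ = (m²·s⁻²) · m⁻¹ = m·s⁻².

m·s⁻²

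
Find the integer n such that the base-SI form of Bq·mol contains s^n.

-1

Bq = s⁻¹.
Combining: Bq·mol = s⁻¹ · mol = s⁻¹·mol.
The exponent of s is -1.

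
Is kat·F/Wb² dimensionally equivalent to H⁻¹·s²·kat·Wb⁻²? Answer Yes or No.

Yes

Left side:
  Wb = V·s (flux: a volt is a weber per second),
      = kg·m²·s⁻²·A⁻¹.
  So Wb⁻² = kg⁻²·m⁻⁴·s⁴·A².
  kat = mol/s = s⁻¹·mol (catalytic activity).
  F = C/V (capacitance = charge per voltage),
      = A·s/(kg·m²·s⁻³·A⁻¹) (substituting C and V),
      = kg⁻¹·m⁻²·s⁴·A².
  Combining: Wb⁻²·kat·F = (kg⁻²·m⁻⁴·s⁴·A²) · (s⁻¹·mol) · (kg⁻¹·m⁻²·s⁴·A²) = kg⁻³·m⁻⁶·s⁷·A⁴·mol.
Right side:
  H = kg·m²·s⁻²·A⁻².
  So H⁻¹ = kg⁻¹·m⁻²·s²·A².
  kat = s⁻¹·mol.
  Wb = kg·m²·s⁻²·A⁻¹.
  So Wb⁻² = kg⁻²·m⁻⁴·s⁴·A².
  Combining: H⁻¹·s²·kat·Wb⁻² = (kg⁻¹·m⁻²·s²·A²) · s² · (s⁻¹·mol) · (kg⁻²·m⁻⁴·s⁴·A²) = kg⁻³·m⁻⁶·s⁷·A⁴·mol.
Both reduce to kg⁻³·m⁻⁶·s⁷·A⁴·mol.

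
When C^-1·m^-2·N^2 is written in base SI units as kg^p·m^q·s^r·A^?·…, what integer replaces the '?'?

-1

C = s·A.
So C⁻¹ = s⁻¹·A⁻¹.
N = kg·m·s⁻².
So N² = kg²·m²·s⁻⁴.
Combining: C⁻¹·m⁻²·N² = (s⁻¹·A⁻¹) · m⁻² · (kg²·m²·s⁻⁴) = kg²·s⁻⁵·A⁻¹.
The exponent of A is -1.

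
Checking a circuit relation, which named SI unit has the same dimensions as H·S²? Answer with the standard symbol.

H = Wb/A (inductance = flux per current),
    = kg·m²·s⁻²·A⁻².
S = 1/Ω (conductance is reciprocal resistance),
    = kg⁻¹·m⁻²·s³·A².
So S² = kg⁻²·m⁻⁴·s⁶·A⁴.
Combining: H·S² = (kg·m²·s⁻²·A⁻²) · (kg⁻²·m⁻⁴·s⁶·A⁴) = kg⁻¹·m⁻²·s⁴·A².
kg⁻¹·m⁻²·s⁴·A² is the base-SI form of the farad.

F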